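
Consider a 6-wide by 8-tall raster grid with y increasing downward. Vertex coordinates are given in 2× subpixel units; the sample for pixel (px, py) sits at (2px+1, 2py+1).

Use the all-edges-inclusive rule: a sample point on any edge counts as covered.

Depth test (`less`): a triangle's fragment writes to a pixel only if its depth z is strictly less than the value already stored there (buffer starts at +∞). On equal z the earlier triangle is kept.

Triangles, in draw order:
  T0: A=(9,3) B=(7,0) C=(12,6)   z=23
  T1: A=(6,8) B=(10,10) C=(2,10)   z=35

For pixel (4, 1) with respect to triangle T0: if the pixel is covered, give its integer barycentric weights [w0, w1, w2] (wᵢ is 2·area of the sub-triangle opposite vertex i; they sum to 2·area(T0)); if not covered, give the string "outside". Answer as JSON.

T0:
  2·area = 3
  edge (9, 3)→(7, 0): d=(-2,-3) inclusive
  edge (7, 0)→(12, 6): d=(5,6) inclusive
  edge (12, 6)→(9, 3): d=(-3,-3) inclusive
    (3,0)@(7, 1): e=[-2,5,0] → ·  [on edge]
    (4,1)@(9, 3): e=[0,3,0] → █  [on edge]
    (5,1)@(11, 3): e=[6,-9,6] → ·
    (4,2)@(9, 5): e=[-4,13,-6] → ·
    (5,2)@(11, 5): e=[2,1,0] → █  [on edge]
    (5,3)@(11, 7): e=[-2,11,-6] → ·
  covered (2 px):
    · · · · · ·
    · · · · █ ·
    · · · · · █
    · · · · · ·
    · · · · · ·
    · · · · · ·
    · · · · · ·
    · · · · · ·
T1:
  2·area = 16
  edge (6, 8)→(10, 10): d=(4,2) inclusive
  edge (10, 10)→(2, 10): d=(-8,0) inclusive
  edge (2, 10)→(6, 8): d=(4,-2) inclusive
    (2,4)@(5, 9): e=[6,8,2] → █
    (3,4)@(7, 9): e=[2,8,6] → █
    (4,4)@(9, 9): e=[-2,8,10] → ·
    (2,5)@(5, 11): e=[14,-8,10] → ·
    (3,5)@(7, 11): e=[10,-8,14] → ·
  covered (2 px):
    · · · · · ·
    · · · · · ·
    · · · · · ·
    · · · · · ·
    · · █ █ · ·
    · · · · · ·
    · · · · · ·
    · · · · · ·

Answer: [3,0,0]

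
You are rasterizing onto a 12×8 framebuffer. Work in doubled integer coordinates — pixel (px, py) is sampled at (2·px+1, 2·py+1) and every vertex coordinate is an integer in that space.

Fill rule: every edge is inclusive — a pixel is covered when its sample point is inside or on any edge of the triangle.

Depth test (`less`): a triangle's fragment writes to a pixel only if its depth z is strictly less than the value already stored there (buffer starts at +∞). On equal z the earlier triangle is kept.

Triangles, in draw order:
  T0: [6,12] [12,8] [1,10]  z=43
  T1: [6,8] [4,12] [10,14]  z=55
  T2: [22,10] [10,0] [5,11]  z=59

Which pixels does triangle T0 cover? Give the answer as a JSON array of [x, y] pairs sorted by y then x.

T0:
  2·area = 32  (B↔C swapped to make it positive)
  edge (6, 12)→(1, 10): d=(-5,-2) inclusive
  edge (1, 10)→(12, 8): d=(11,-2) inclusive
  edge (12, 8)→(6, 12): d=(-6,4) inclusive
    (3,4)@(7, 9): e=[17,1,14] → #
    (4,4)@(9, 9): e=[21,5,6] → #
    (5,4)@(11, 9): e=[25,9,-2] → ·
    (2,5)@(5, 11): e=[3,19,10] → #
    (4,5)@(9, 11): e=[11,27,-6] → ·
    (2,6)@(5, 13): e=[-7,41,-2] → ·
    (3,6)@(7, 13): e=[-3,45,-10] → ·
  covered (4 px):
    · · · · · · · · · · · ·
    · · · · · · · · · · · ·
    · · · · · · · · · · · ·
    · · · · · · · · · · · ·
    · · · # # · · · · · · ·
    · · # # · · · · · · · ·
    · · · · · · · · · · · ·
    · · · · · · · · · · · ·
T1:
  2·area = 28  (B↔C swapped to make it positive)
  edge (6, 8)→(10, 14): d=(4,6) inclusive
  edge (10, 14)→(4, 12): d=(-6,-2) inclusive
  edge (4, 12)→(6, 8): d=(2,-4) inclusive
    (0,5)@(1, 11): e=[42,0,-14] → ·  [on edge]
    (2,5)@(5, 11): e=[18,8,2] → #
    (3,5)@(7, 11): e=[6,12,10] → #
    (4,5)@(9, 11): e=[-6,16,18] → ·
    (2,6)@(5, 13): e=[26,-4,6] → ·
    (3,6)@(7, 13): e=[14,0,14] → #  [on edge]
    (4,6)@(9, 13): e=[2,4,22] → #
    (5,6)@(11, 13): e=[-10,8,30] → ·
    (3,7)@(7, 15): e=[22,-12,18] → ·
    (4,7)@(9, 15): e=[10,-8,26] → ·
    (6,7)@(13, 15): e=[-14,0,42] → ·  [on edge]
  covered (4 px):
    · · · · · · · · · · · ·
    · · · · · · · · · · · ·
    · · · · · · · · · · · ·
    · · · · · · · · · · · ·
    · · · · · · · · · · · ·
    · · # # · · · · · · · ·
    · · · # # · · · · · · ·
    · · · · · · · · · · · ·
T2:
  2·area = 182  (B↔C swapped to make it positive)
  edge (22, 10)→(5, 11): d=(-17,1) inclusive
  edge (5, 11)→(10, 0): d=(5,-11) inclusive
  edge (10, 0)→(22, 10): d=(12,10) inclusive
    (5,0)@(11, 1): e=[164,16,2] → #
    (6,0)@(13, 1): e=[162,38,-18] → ·
    (4,1)@(9, 3): e=[132,4,46] → #
    (6,1)@(13, 3): e=[128,48,6] → #
    (7,1)@(15, 3): e=[126,70,-14] → ·
    (4,2)@(9, 5): e=[98,14,70] → #
    (7,2)@(15, 5): e=[92,80,10] → #
    (8,2)@(17, 5): e=[90,102,-10] → ·
    (3,3)@(7, 7): e=[66,2,114] → #
    (8,3)@(17, 7): e=[56,112,14] → #
    (9,3)@(19, 7): e=[54,134,-6] → ·
    (3,4)@(7, 9): e=[32,12,138] → #
    (2,5)@(5, 11): e=[0,0,182] → #  [on edge]
  covered (22 px):
    · · · · · # · · · · · ·
    · · · · # # # · · · · ·
    · · · · # # # # · · · ·
    · · · # # # # # # · · ·
    · · · # # # # # # # · ·
    · · # · · · · · · · · ·
    · · · · · · · · · · · ·
    · · · · · · · · · · · ·

Answer: [[3,4],[4,4],[2,5],[3,5]]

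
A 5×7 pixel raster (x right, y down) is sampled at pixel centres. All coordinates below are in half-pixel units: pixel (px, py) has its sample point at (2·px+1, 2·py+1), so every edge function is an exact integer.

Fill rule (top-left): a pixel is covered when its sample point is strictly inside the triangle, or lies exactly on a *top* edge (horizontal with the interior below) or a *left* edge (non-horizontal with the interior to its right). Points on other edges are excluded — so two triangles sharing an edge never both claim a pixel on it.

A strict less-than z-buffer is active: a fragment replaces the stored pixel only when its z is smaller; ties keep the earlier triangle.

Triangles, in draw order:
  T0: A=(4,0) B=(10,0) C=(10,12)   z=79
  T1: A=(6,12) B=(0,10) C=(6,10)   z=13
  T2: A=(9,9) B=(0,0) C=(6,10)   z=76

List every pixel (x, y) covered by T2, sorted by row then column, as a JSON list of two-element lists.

T0:
  2·area = 72
  edge (4, 0)→(10, 0): d=(6,0) top-left  bias=+0
  edge (10, 0)→(10, 12): d=(0,12) right/bottom  bias=-1
  edge (10, 12)→(4, 0): d=(-6,-12) top-left  bias=+0
    (2,0)@(5, 1): e=[6,60,6] → X
    (3,0)@(7, 1): e=[6,36,30] → X
    (4,0)@(9, 1): e=[6,12,54] → X
    (2,1)@(5, 3): e=[18,60,-6] → .
    (3,1)@(7, 3): e=[18,36,18] → X
    (3,2)@(7, 5): e=[30,36,6] → X
    (3,3)@(7, 7): e=[42,36,-6] → .
    (4,3)@(9, 7): e=[42,12,18] → X
    (4,4)@(9, 9): e=[54,12,6] → X
    (4,5)@(9, 11): e=[66,12,-6] → .
  covered (9 px):
    . . X X X
    . . . X X
    . . . X X
    . . . . X
    . . . . X
    . . . . .
    . . . . .
T1:
  2·area = 12
  edge (6, 12)→(0, 10): d=(-6,-2) top-left  bias=+0
  edge (0, 10)→(6, 10): d=(6,0) top-left  bias=+0
  edge (6, 10)→(6, 12): d=(0,2) right/bottom  bias=-1
    (1,5)@(3, 11): e=[0,6,6] → X  [on edge]
    (2,5)@(5, 11): e=[4,6,2] → X
    (3,5)@(7, 11): e=[8,6,-2] → .
    (1,6)@(3, 13): e=[-12,18,6] → .
    (2,6)@(5, 13): e=[-8,18,2] → .
    (4,6)@(9, 13): e=[0,18,-6] → .  [on edge]
  covered (2 px):
    . . . . .
    . . . . .
    . . . . .
    . . . . .
    . . . . .
    . X X . .
    . . . . .
T2:
  2·area = 36  (B↔C swapped to make it positive)
  edge (9, 9)→(6, 10): d=(-3,1) right/bottom  bias=-1
  edge (6, 10)→(0, 0): d=(-6,-10) top-left  bias=+0
  edge (0, 0)→(9, 9): d=(9,9) right/bottom  bias=-1
    (0,0)@(1, 1): e=[32,4,0] → .  [on edge]
    (1,1)@(3, 3): e=[24,12,0] → .  [on edge]
    (1,2)@(3, 5): e=[18,0,18] → X  [on edge]
    (2,2)@(5, 5): e=[16,20,0] → .  [on edge]
    (1,3)@(3, 7): e=[12,-12,36] → .
    (2,3)@(5, 7): e=[10,8,18] → X
    (3,3)@(7, 7): e=[8,28,0] → .  [on edge]
    (2,4)@(5, 9): e=[4,-4,36] → .
    (3,4)@(7, 9): e=[2,16,18] → X
    (4,4)@(9, 9): e=[0,36,0] → .  [on edge]
    (1,5)@(3, 11): e=[0,-36,72] → .  [on edge]
    (3,5)@(7, 11): e=[-4,4,36] → .
  covered (3 px):
    . . . . .
    . . . . .
    . X . . .
    . . X . .
    . . . X .
    . . . . .
    . . . . .

Final: [[1,2],[2,3],[3,4]]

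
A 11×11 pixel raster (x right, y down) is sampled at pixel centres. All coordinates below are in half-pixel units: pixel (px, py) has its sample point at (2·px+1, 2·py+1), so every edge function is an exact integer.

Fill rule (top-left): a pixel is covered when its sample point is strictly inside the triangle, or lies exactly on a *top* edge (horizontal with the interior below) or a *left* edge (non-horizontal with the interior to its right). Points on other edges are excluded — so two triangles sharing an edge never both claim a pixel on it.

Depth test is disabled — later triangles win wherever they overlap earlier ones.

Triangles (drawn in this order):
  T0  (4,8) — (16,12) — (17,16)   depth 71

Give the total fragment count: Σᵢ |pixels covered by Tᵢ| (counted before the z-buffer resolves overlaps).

T0:
  2·area = 44
  edge (4, 8)→(16, 12): d=(12,4) right/bottom  bias=-1
  edge (16, 12)→(17, 16): d=(1,4) right/bottom  bias=-1
  edge (17, 16)→(4, 8): d=(-13,-8) top-left  bias=+0
    (0,3)@(1, 7): e=[0,55,-11] → ·  [on edge]
    (3,4)@(7, 9): e=[0,33,11] → ·  [on edge]
    (4,5)@(9, 11): e=[16,27,1] → #
    (5,5)@(11, 11): e=[8,19,17] → #
    (6,5)@(13, 11): e=[0,11,33] → ·  [on edge]
    (4,6)@(9, 13): e=[40,29,-25] → ·
    (5,6)@(11, 13): e=[32,21,-9] → ·
    (6,6)@(13, 13): e=[24,13,7] → #
    (7,6)@(15, 13): e=[16,5,23] → #
    (8,6)@(17, 13): e=[8,-3,39] → ·
    (9,6)@(19, 13): e=[0,-11,55] → ·  [on edge]
    (6,7)@(13, 15): e=[48,15,-19] → ·
  covered (4 px):
    · · · · · · · · · · ·
    · · · · · · · · · · ·
    · · · · · · · · · · ·
    · · · · · · · · · · ·
    · · · · · · · · · · ·
    · · · · # # · · · · ·
    · · · · · · # # · · ·
    · · · · · · · · · · ·
    · · · · · · · · · · ·
    · · · · · · · · · · ·
    · · · · · · · · · · ·

Answer: 4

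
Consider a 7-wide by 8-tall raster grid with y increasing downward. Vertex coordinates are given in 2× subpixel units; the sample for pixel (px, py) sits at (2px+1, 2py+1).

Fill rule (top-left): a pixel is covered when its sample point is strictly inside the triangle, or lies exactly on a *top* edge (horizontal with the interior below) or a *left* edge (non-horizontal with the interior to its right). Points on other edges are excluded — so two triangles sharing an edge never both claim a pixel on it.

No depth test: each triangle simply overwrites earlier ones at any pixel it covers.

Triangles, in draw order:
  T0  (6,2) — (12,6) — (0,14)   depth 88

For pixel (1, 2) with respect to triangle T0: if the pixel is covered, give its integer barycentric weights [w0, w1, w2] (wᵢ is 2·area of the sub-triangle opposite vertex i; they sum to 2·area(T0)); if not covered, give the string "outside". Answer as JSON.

T0:
  2·area = 96
  edge (6, 2)→(12, 6): d=(6,4) right/bottom  bias=-1
  edge (12, 6)→(0, 14): d=(-12,8) right/bottom  bias=-1
  edge (0, 14)→(6, 2): d=(6,-12) top-left  bias=+0
    (3,1)@(7, 3): e=[2,76,18] → █
    (4,1)@(9, 3): e=[-6,60,42] → ·
    (2,2)@(5, 5): e=[22,68,6] → █
    (4,2)@(9, 5): e=[6,36,54] → █
    (5,2)@(11, 5): e=[-2,20,78] → ·
    (2,3)@(5, 7): e=[34,44,18] → █
    (5,3)@(11, 7): e=[10,-4,90] → ·
    (1,4)@(3, 9): e=[54,36,6] → █
    (4,4)@(9, 9): e=[30,-12,78] → ·
    (1,5)@(3, 11): e=[66,12,18] → █
    (2,5)@(5, 11): e=[58,-4,42] → ·
    (3,5)@(7, 11): e=[50,-20,66] → ·
  covered (12 px):
    · · · · · · ·
    · · · █ · · ·
    · · █ █ █ · ·
    · · █ █ █ · ·
    · █ █ █ · · ·
    · █ · · · · ·
    █ · · · · · ·
    · · · · · · ·

Result: "outside"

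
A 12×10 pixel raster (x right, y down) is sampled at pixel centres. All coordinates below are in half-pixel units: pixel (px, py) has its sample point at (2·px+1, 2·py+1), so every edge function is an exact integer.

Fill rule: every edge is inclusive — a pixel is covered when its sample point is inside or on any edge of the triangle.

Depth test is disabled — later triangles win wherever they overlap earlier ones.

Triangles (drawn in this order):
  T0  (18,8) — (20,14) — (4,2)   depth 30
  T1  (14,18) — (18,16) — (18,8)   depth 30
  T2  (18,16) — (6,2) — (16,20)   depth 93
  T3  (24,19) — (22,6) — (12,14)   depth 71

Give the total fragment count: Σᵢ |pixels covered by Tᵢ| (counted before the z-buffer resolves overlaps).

T0:
  2·area = 72
  edge (18, 8)→(20, 14): d=(2,6) inclusive
  edge (20, 14)→(4, 2): d=(-16,-12) inclusive
  edge (4, 2)→(18, 8): d=(14,6) inclusive
    (4,2)@(9, 5): e=[48,12,12] → █
    (5,2)@(11, 5): e=[36,36,0] → █  [on edge]
    (6,2)@(13, 5): e=[24,60,-12] → ·
    (8,2)@(17, 5): e=[0,108,-36] → ·  [on edge]
    (4,3)@(9, 7): e=[52,-20,40] → ·
    (5,3)@(11, 7): e=[40,4,28] → █
    (6,3)@(13, 7): e=[28,28,16] → █
    (7,3)@(15, 7): e=[16,52,4] → █
    (8,3)@(17, 7): e=[4,76,-8] → ·
    (5,4)@(11, 9): e=[44,-28,56] → ·
    (6,4)@(13, 9): e=[32,-4,44] → ·
    (7,4)@(15, 9): e=[20,20,32] → █
    (9,5)@(19, 11): e=[0,36,36] → █  [on edge]
    (10,8)@(21, 17): e=[0,-36,108] → ·  [on edge]
  covered (10 px):
    · · · · · · · · · · · ·
    · · · · · · · · · · · ·
    · · · · █ █ · · · · · ·
    · · · · · █ █ █ · · · ·
    · · · · · · · █ █ · · ·
    · · · · · · · · █ █ · ·
    · · · · · · · · · █ · ·
    · · · · · · · · · · · ·
    · · · · · · · · · · · ·
    · · · · · · · · · · · ·
T1:
  2·area = 32  (B↔C swapped to make it positive)
  edge (14, 18)→(18, 8): d=(4,-10) inclusive
  edge (18, 8)→(18, 16): d=(0,8) inclusive
  edge (18, 16)→(14, 18): d=(-4,2) inclusive
    (8,5)@(17, 11): e=[2,8,22] → █
    (9,5)@(19, 11): e=[22,-8,18] → ·
    (8,6)@(17, 13): e=[10,8,14] → █
    (9,6)@(19, 13): e=[30,-8,10] → ·
    (8,7)@(17, 15): e=[18,8,6] → █
    (9,7)@(19, 15): e=[38,-8,2] → ·
    (7,8)@(15, 17): e=[6,24,2] → █
    (8,8)@(17, 17): e=[26,8,-2] → ·
    (7,9)@(15, 19): e=[14,24,-6] → ·
  covered (4 px):
    · · · · · · · · · · · ·
    · · · · · · · · · · · ·
    · · · · · · · · · · · ·
    · · · · · · · · · · · ·
    · · · · · · · · · · · ·
    · · · · · · · · █ · · ·
    · · · · · · · · █ · · ·
    · · · · · · · · █ · · ·
    · · · · · · · █ · · · ·
    · · · · · · · · · · · ·
T2:
  2·area = 76  (B↔C swapped to make it positive)
  edge (18, 16)→(16, 20): d=(-2,4) inclusive
  edge (16, 20)→(6, 2): d=(-10,-18) inclusive
  edge (6, 2)→(18, 16): d=(12,14) inclusive
    (4,3)@(9, 7): e=[54,4,18] → █
    (5,3)@(11, 7): e=[46,40,-10] → ·
    (4,4)@(9, 9): e=[50,-16,42] → ·
    (5,4)@(11, 9): e=[42,20,14] → █
    (6,4)@(13, 9): e=[34,56,-14] → ·
    (5,5)@(11, 11): e=[38,0,38] → █  [on edge]
    (6,5)@(13, 11): e=[30,36,10] → █
    (7,5)@(15, 11): e=[22,72,-18] → ·
    (5,6)@(11, 13): e=[34,-20,62] → ·
    (6,6)@(13, 13): e=[26,16,34] → █
    (7,6)@(15, 13): e=[18,52,6] → █
    (8,6)@(17, 13): e=[10,88,-22] → ·
  covered (10 px):
    · · · · · · · · · · · ·
    · · · · · · · · · · · ·
    · · · · · · · · · · · ·
    · · · · █ · · · · · · ·
    · · · · · █ · · · · · ·
    · · · · · █ █ · · · · ·
    · · · · · · █ █ · · · ·
    · · · · · · · █ █ · · ·
    · · · · · · · █ █ · · ·
    · · · · · · · · · · · ·
T3:
  2·area = 146  (B↔C swapped to make it positive)
  edge (24, 19)→(12, 14): d=(-12,-5) inclusive
  edge (12, 14)→(22, 6): d=(10,-8) inclusive
  edge (22, 6)→(24, 19): d=(2,13) inclusive
    (10,3)@(21, 7): e=[129,2,15] → █
    (11,3)@(23, 7): e=[139,18,-11] → ·
    (9,4)@(19, 9): e=[95,6,45] → █
    (11,4)@(23, 9): e=[115,38,-7] → ·
    (8,5)@(17, 11): e=[61,10,75] → █
    (11,5)@(23, 11): e=[91,58,-3] → ·
    (7,6)@(15, 13): e=[27,14,105] → █
    (11,6)@(23, 13): e=[67,78,1] → █
    (7,7)@(15, 15): e=[3,34,109] → █
    (7,8)@(15, 17): e=[-21,54,113] → ·
    (8,8)@(17, 17): e=[-11,70,87] → ·
    (9,8)@(19, 17): e=[-1,86,61] → ·
  covered (18 px):
    · · · · · · · · · · · ·
    · · · · · · · · · · · ·
    · · · · · · · · · · · ·
    · · · · · · · · · · █ ·
    · · · · · · · · · █ █ ·
    · · · · · · · · █ █ █ ·
    · · · · · · · █ █ █ █ █
    · · · · · · · █ █ █ █ █
    · · · · · · · · · · █ █
    · · · · · · · · · · · ·

Answer: 42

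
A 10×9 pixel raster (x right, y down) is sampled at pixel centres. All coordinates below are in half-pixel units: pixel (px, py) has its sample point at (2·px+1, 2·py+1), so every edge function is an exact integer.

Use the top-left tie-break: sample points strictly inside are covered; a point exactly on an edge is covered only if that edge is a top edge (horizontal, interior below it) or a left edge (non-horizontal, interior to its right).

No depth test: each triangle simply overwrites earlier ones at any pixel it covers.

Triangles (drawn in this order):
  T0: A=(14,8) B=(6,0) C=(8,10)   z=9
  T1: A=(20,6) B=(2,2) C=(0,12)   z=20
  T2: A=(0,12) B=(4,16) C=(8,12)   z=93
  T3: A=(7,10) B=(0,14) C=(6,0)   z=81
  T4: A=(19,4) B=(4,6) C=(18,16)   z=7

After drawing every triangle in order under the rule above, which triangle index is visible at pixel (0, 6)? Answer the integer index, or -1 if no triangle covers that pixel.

T0:
  2·area = 64  (B↔C swapped to make it positive)
  edge (14, 8)→(8, 10): d=(-6,2) right/bottom  bias=-1
  edge (8, 10)→(6, 0): d=(-2,-10) top-left  bias=+0
  edge (6, 0)→(14, 8): d=(8,8) right/bottom  bias=-1
    (3,0)@(7, 1): e=[56,8,0] → ·  [on edge]
    (3,1)@(7, 3): e=[44,4,16] → #
    (4,1)@(9, 3): e=[40,24,0] → ·  [on edge]
    (3,2)@(7, 5): e=[32,0,32] → #  [on edge]
    (4,2)@(9, 5): e=[28,20,16] → #
    (5,2)@(11, 5): e=[24,40,0] → ·  [on edge]
    (3,3)@(7, 7): e=[20,-4,48] → ·
    (4,3)@(9, 7): e=[16,16,32] → #
    (5,3)@(11, 7): e=[12,36,16] → #
    (6,3)@(13, 7): e=[8,56,0] → ·  [on edge]
    (8,3)@(17, 7): e=[0,96,-32] → ·  [on edge]
    (4,4)@(9, 9): e=[4,12,48] → #
    (5,4)@(11, 9): e=[0,32,32] → ·  [on edge]
    (7,4)@(15, 9): e=[-8,72,0] → ·  [on edge]
    (2,5)@(5, 11): e=[0,-32,96] → ·  [on edge]
    (8,5)@(17, 11): e=[-24,88,0] → ·  [on edge]
    (9,6)@(19, 13): e=[-40,104,0] → ·  [on edge]
    (4,7)@(9, 15): e=[-32,0,96] → ·  [on edge]
  covered (6 px):
    · · · · · · · · · ·
    · · · # · · · · · ·
    · · · # # · · · · ·
    · · · · # # · · · ·
    · · · · # · · · · ·
    · · · · · · · · · ·
    · · · · · · · · · ·
    · · · · · · · · · ·
    · · · · · · · · · ·
T1:
  2·area = 188  (B↔C swapped to make it positive)
  edge (20, 6)→(0, 12): d=(-20,6) right/bottom  bias=-1
  edge (0, 12)→(2, 2): d=(2,-10) top-left  bias=+0
  edge (2, 2)→(20, 6): d=(18,4) right/bottom  bias=-1
    (1,1)@(3, 3): e=[162,12,14] → #
    (2,1)@(5, 3): e=[150,32,6] → #
    (3,1)@(7, 3): e=[138,52,-2] → ·
    (1,2)@(3, 5): e=[122,16,50] → #
    (3,2)@(7, 5): e=[98,56,34] → #
    (4,2)@(9, 5): e=[86,76,26] → #
    (5,2)@(11, 5): e=[74,96,18] → #
    (6,2)@(13, 5): e=[62,116,10] → #
    (7,2)@(15, 5): e=[50,136,2] → #
    (8,2)@(17, 5): e=[38,156,-6] → ·
    (0,3)@(1, 7): e=[94,0,94] → #  [on edge]
    (8,3)@(17, 7): e=[-2,160,30] → ·
  covered (24 px):
    · · · · · · · · · ·
    · # # · · · · · · ·
    · # # # # # # # · ·
    # # # # # # # # · ·
    # # # # # · · · · ·
    # # · · · · · · · ·
    · · · · · · · · · ·
    · · · · · · · · · ·
    · · · · · · · · · ·
T2:
  2·area = 32  (B↔C swapped to make it positive)
  edge (0, 12)→(8, 12): d=(8,0) top-left  bias=+0
  edge (8, 12)→(4, 16): d=(-4,4) right/bottom  bias=-1
  edge (4, 16)→(0, 12): d=(-4,-4) top-left  bias=+0
    (9,0)@(19, 1): e=[-88,0,120] → ·  [on edge]
    (8,1)@(17, 3): e=[-72,0,104] → ·  [on edge]
    (7,2)@(15, 5): e=[-56,0,88] → ·  [on edge]
    (6,3)@(13, 7): e=[-40,0,72] → ·  [on edge]
    (5,4)@(11, 9): e=[-24,0,56] → ·  [on edge]
    (4,5)@(9, 11): e=[-8,0,40] → ·  [on edge]
    (0,6)@(1, 13): e=[8,24,0] → #  [on edge]
    (1,6)@(3, 13): e=[8,16,8] → #
    (2,6)@(5, 13): e=[8,8,16] → #
    (3,6)@(7, 13): e=[8,0,24] → ·  [on edge]
    (0,7)@(1, 15): e=[24,16,-8] → ·
    (1,7)@(3, 15): e=[24,8,0] → #  [on edge]
    (2,7)@(5, 15): e=[24,0,8] → ·  [on edge]
    (1,8)@(3, 17): e=[40,0,-8] → ·  [on edge]
    (2,8)@(5, 17): e=[40,-8,0] → ·  [on edge]
  covered (4 px):
    · · · · · · · · · ·
    · · · · · · · · · ·
    · · · · · · · · · ·
    · · · · · · · · · ·
    · · · · · · · · · ·
    · · · · · · · · · ·
    # # # · · · · · · ·
    · # · · · · · · · ·
    · · · · · · · · · ·
T3:
  2·area = 74
  edge (7, 10)→(0, 14): d=(-7,4) right/bottom  bias=-1
  edge (0, 14)→(6, 0): d=(6,-14) top-left  bias=+0
  edge (6, 0)→(7, 10): d=(1,10) right/bottom  bias=-1
    (2,1)@(5, 3): e=[57,4,13] → #
    (3,1)@(7, 3): e=[49,32,-7] → ·
    (2,2)@(5, 5): e=[43,16,15] → #
    (3,2)@(7, 5): e=[35,44,-5] → ·
    (1,3)@(3, 7): e=[37,0,37] → #  [on edge]
    (3,3)@(7, 7): e=[21,56,-3] → ·
    (1,4)@(3, 9): e=[23,12,39] → #
    (3,4)@(7, 9): e=[7,68,-1] → ·
    (1,5)@(3, 11): e=[9,24,41] → #
    (3,5)@(7, 11): e=[-7,80,1] → ·
    (0,6)@(1, 13): e=[3,8,63] → #
    (1,6)@(3, 13): e=[-5,36,43] → ·
  covered (9 px):
    · · · · · · · · · ·
    · · # · · · · · · ·
    · · # · · · · · · ·
    · # # · · · · · · ·
    · # # · · · · · · ·
    · # # · · · · · · ·
    # · · · · · · · · ·
    · · · · · · · · · ·
    · · · · · · · · · ·
T4:
  2·area = 178  (B↔C swapped to make it positive)
  edge (19, 4)→(18, 16): d=(-1,12) right/bottom  bias=-1
  edge (18, 16)→(4, 6): d=(-14,-10) top-left  bias=+0
  edge (4, 6)→(19, 4): d=(15,-2) top-left  bias=+0
    (6,2)@(13, 5): e=[71,104,3] → #
    (7,2)@(15, 5): e=[47,124,7] → #
    (8,2)@(17, 5): e=[23,144,11] → #
    (9,2)@(19, 5): e=[-1,164,15] → ·
    (3,3)@(7, 7): e=[141,16,21] → #
    (4,3)@(9, 7): e=[117,36,25] → #
    (5,3)@(11, 7): e=[93,56,29] → #
    (9,3)@(19, 7): e=[-3,136,45] → ·
    (3,4)@(7, 9): e=[139,-12,51] → ·
    (4,4)@(9, 9): e=[115,8,55] → #
    (9,4)@(19, 9): e=[-5,108,75] → ·
    (4,5)@(9, 11): e=[113,-20,85] → ·
    (5,5)@(11, 11): e=[89,0,89] → #  [on edge]
  covered (21 px):
    · · · · · · · · · ·
    · · · · · · · · · ·
    · · · · · · # # # ·
    · · · # # # # # # ·
    · · · · # # # # # ·
    · · · · · # # # # ·
    · · · · · · · # # ·
    · · · · · · · · # ·
    · · · · · · · · · ·

Z-buffer (winner per pixel, '.' = empty):
  . . . . . . . . . .
  . 1 3 0 . . . . . .
  . 1 3 1 1 1 4 4 4 .
  1 3 3 4 4 4 4 4 4 .
  1 3 3 1 4 4 4 4 4 .
  1 3 3 . . 4 4 4 4 .
  3 2 2 . . . . 4 4 .
  . 2 . . . . . . 4 .
  . . . . . . . . . .

Final: 3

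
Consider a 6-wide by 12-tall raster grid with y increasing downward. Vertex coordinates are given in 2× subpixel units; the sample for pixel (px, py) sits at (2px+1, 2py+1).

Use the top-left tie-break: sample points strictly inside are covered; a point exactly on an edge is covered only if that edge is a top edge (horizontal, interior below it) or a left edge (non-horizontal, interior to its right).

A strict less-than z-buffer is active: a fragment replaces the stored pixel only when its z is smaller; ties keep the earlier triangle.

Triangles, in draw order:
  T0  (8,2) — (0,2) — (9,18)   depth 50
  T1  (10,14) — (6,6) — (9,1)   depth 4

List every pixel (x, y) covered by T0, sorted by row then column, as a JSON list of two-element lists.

T0:
  2·area = 128  (B↔C swapped to make it positive)
  edge (8, 2)→(9, 18): d=(1,16) right/bottom  bias=-1
  edge (9, 18)→(0, 2): d=(-9,-16) top-left  bias=+0
  edge (0, 2)→(8, 2): d=(8,0) top-left  bias=+0
    (0,1)@(1, 3): e=[113,7,8] → █
    (1,1)@(3, 3): e=[81,39,8] → █
    (2,1)@(5, 3): e=[49,71,8] → █
    (3,1)@(7, 3): e=[17,103,8] → █
    (4,1)@(9, 3): e=[-15,135,8] → ·
    (0,2)@(1, 5): e=[115,-11,24] → ·
    (1,2)@(3, 5): e=[83,21,24] → █
    (4,2)@(9, 5): e=[-13,117,24] → ·
    (1,3)@(3, 7): e=[85,3,40] → █
    (4,3)@(9, 7): e=[-11,99,40] → ·
    (1,4)@(3, 9): e=[87,-15,56] → ·
    (2,4)@(5, 9): e=[55,17,56] → █
  covered (14 px):
    · · · · · ·
    █ █ █ █ · ·
    · █ █ █ · ·
    · █ █ █ · ·
    · · █ █ · ·
    · · · █ · ·
    · · · █ · ·
    · · · · · ·
    · · · · · ·
    · · · · · ·
    · · · · · ·
    · · · · · ·
T1:
  2·area = 44
  edge (10, 14)→(6, 6): d=(-4,-8) top-left  bias=+0
  edge (6, 6)→(9, 1): d=(3,-5) top-left  bias=+0
  edge (9, 1)→(10, 14): d=(1,13) right/bottom  bias=-1
    (4,0)@(9, 1): e=[44,0,0] → ·  [on edge]
    (4,1)@(9, 3): e=[36,6,2] → █
    (5,1)@(11, 3): e=[52,16,-24] → ·
    (3,2)@(7, 5): e=[12,2,30] → █
    (5,2)@(11, 5): e=[44,22,-22] → ·
    (3,3)@(7, 7): e=[4,8,32] → █
    (5,3)@(11, 7): e=[36,28,-20] → ·
    (3,4)@(7, 9): e=[-4,14,34] → ·
    (4,4)@(9, 9): e=[12,24,8] → █
    (5,4)@(11, 9): e=[28,34,-18] → ·
    (1,5)@(3, 11): e=[-44,0,88] → ·  [on edge]
    (4,5)@(9, 11): e=[4,30,10] → █
  covered (7 px):
    · · · · · ·
    · · · · █ ·
    · · · █ █ ·
    · · · █ █ ·
    · · · · █ ·
    · · · · █ ·
    · · · · · ·
    · · · · · ·
    · · · · · ·
    · · · · · ·
    · · · · · ·
    · · · · · ·

Final: [[0,1],[1,1],[2,1],[3,1],[1,2],[2,2],[3,2],[1,3],[2,3],[3,3],[2,4],[3,4],[3,5],[3,6]]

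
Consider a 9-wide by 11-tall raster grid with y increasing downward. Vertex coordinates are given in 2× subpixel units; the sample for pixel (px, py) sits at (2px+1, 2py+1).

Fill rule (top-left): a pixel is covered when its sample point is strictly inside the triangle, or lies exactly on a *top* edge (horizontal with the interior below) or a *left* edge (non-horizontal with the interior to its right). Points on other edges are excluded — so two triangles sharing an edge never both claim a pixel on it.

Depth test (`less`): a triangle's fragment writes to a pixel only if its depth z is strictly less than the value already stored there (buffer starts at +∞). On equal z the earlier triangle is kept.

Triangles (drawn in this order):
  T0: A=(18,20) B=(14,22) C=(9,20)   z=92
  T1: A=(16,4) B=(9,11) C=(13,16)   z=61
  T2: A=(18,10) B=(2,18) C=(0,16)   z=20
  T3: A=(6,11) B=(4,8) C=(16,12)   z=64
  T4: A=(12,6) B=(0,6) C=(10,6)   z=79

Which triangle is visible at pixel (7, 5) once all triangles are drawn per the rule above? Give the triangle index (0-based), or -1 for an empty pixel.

T0:
  2·area = 18
  edge (18, 20)→(14, 22): d=(-4,2) right/bottom  bias=-1
  edge (14, 22)→(9, 20): d=(-5,-2) top-left  bias=+0
  edge (9, 20)→(18, 20): d=(9,0) top-left  bias=+0
    (6,10)@(13, 21): e=[6,3,9] → █
    (7,10)@(15, 21): e=[2,7,9] → █
    (8,10)@(17, 21): e=[-2,11,9] → ·
  covered (2 px):
    · · · · · · · · ·
    · · · · · · · · ·
    · · · · · · · · ·
    · · · · · · · · ·
    · · · · · · · · ·
    · · · · · · · · ·
    · · · · · · · · ·
    · · · · · · · · ·
    · · · · · · · · ·
    · · · · · · · · ·
    · · · · · · █ █ ·
T1:
  2·area = 63  (B↔C swapped to make it positive)
  edge (16, 4)→(13, 16): d=(-3,12) right/bottom  bias=-1
  edge (13, 16)→(9, 11): d=(-4,-5) top-left  bias=+0
  edge (9, 11)→(16, 4): d=(7,-7) top-left  bias=+0
    (0,0)@(1, 1): e=[189,0,-126] → ·  [on edge]
    (8,1)@(17, 3): e=[-9,72,0] → ·  [on edge]
    (7,2)@(15, 5): e=[9,54,0] → █  [on edge]
    (8,2)@(17, 5): e=[-15,64,14] → ·
    (6,3)@(13, 7): e=[27,36,0] → █  [on edge]
    (8,3)@(17, 7): e=[-21,56,28] → ·
    (5,4)@(11, 9): e=[45,18,0] → █  [on edge]
    (7,4)@(15, 9): e=[-3,38,28] → ·
    (4,5)@(9, 11): e=[63,0,0] → █  [on edge]
    (7,5)@(15, 11): e=[-9,30,42] → ·
    (3,6)@(7, 13): e=[81,-18,0] → ·  [on edge]
    (4,6)@(9, 13): e=[57,-8,14] → ·
    (2,7)@(5, 15): e=[99,-36,0] → ·  [on edge]
    (1,8)@(3, 17): e=[117,-54,0] → ·  [on edge]
    (0,9)@(1, 19): e=[135,-72,0] → ·  [on edge]
    (8,10)@(17, 21): e=[-63,0,126] → ·  [on edge]
  covered (11 px):
    · · · · · · · · ·
    · · · · · · · · ·
    · · · · · · · █ ·
    · · · · · · █ █ ·
    · · · · · █ █ · ·
    · · · · █ █ █ · ·
    · · · · · █ █ · ·
    · · · · · · █ · ·
    · · · · · · · · ·
    · · · · · · · · ·
    · · · · · · · · ·
T2:
  2·area = 48
  edge (18, 10)→(2, 18): d=(-16,8) right/bottom  bias=-1
  edge (2, 18)→(0, 16): d=(-2,-2) top-left  bias=+0
  edge (0, 16)→(18, 10): d=(18,-6) top-left  bias=+0
    (7,5)@(15, 11): e=[8,40,0] → █  [on edge]
    (8,5)@(17, 11): e=[-8,44,12] → ·
    (4,6)@(9, 13): e=[24,24,0] → █  [on edge]
    (5,6)@(11, 13): e=[8,28,12] → █
    (6,6)@(13, 13): e=[-8,32,24] → ·
    (7,6)@(15, 13): e=[-24,36,36] → ·
    (1,7)@(3, 15): e=[40,8,0] → █  [on edge]
    (2,7)@(5, 15): e=[24,12,12] → █
    (3,7)@(7, 15): e=[8,16,24] → █
    (4,7)@(9, 15): e=[-8,20,36] → ·
    (5,7)@(11, 15): e=[-24,24,48] → ·
    (0,8)@(1, 17): e=[24,0,24] → █  [on edge]
    (1,9)@(3, 19): e=[-24,0,72] → ·  [on edge]
    (2,10)@(5, 21): e=[-72,0,120] → ·  [on edge]
  covered (8 px):
    · · · · · · · · ·
    · · · · · · · · ·
    · · · · · · · · ·
    · · · · · · · · ·
    · · · · · · · · ·
    · · · · · · · █ ·
    · · · · █ █ · · ·
    · █ █ █ · · · · ·
    █ █ · · · · · · ·
    · · · · · · · · ·
    · · · · · · · · ·
T3:
  2·area = 28
  edge (6, 11)→(4, 8): d=(-2,-3) top-left  bias=+0
  edge (4, 8)→(16, 12): d=(12,4) right/bottom  bias=-1
  edge (16, 12)→(6, 11): d=(-10,-1) top-left  bias=+0
    (0,3)@(1, 7): e=[-7,0,35] → ·  [on edge]
    (2,4)@(5, 9): e=[1,8,19] → █
    (3,4)@(7, 9): e=[7,0,21] → ·  [on edge]
    (2,5)@(5, 11): e=[-3,32,-1] → ·
    (3,5)@(7, 11): e=[3,24,1] → █
    (4,5)@(9, 11): e=[9,16,3] → █
    (5,5)@(11, 11): e=[15,8,5] → █
    (6,5)@(13, 11): e=[21,0,7] → ·  [on edge]
    (3,6)@(7, 13): e=[-1,48,-19] → ·
    (4,6)@(9, 13): e=[5,40,-17] → ·
    (5,6)@(11, 13): e=[11,32,-15] → ·
  covered (4 px):
    · · · · · · · · ·
    · · · · · · · · ·
    · · · · · · · · ·
    · · · · · · · · ·
    · · █ · · · · · ·
    · · · █ █ █ · · ·
    · · · · · · · · ·
    · · · · · · · · ·
    · · · · · · · · ·
    · · · · · · · · ·
    · · · · · · · · ·
T4:
  degenerate (2·area = 0) — covers nothing

Z-buffer (winner per pixel, '.' = empty):
  . . . . . . . . .
  . . . . . . . . .
  . . . . . . . 1 .
  . . . . . . 1 1 .
  . . 3 . . 1 1 . .
  . . . 3 1 1 1 2 .
  . . . . 2 2 1 . .
  . 2 2 2 . . 1 . .
  2 2 . . . . . . .
  . . . . . . . . .
  . . . . . . 0 0 .

Final: 2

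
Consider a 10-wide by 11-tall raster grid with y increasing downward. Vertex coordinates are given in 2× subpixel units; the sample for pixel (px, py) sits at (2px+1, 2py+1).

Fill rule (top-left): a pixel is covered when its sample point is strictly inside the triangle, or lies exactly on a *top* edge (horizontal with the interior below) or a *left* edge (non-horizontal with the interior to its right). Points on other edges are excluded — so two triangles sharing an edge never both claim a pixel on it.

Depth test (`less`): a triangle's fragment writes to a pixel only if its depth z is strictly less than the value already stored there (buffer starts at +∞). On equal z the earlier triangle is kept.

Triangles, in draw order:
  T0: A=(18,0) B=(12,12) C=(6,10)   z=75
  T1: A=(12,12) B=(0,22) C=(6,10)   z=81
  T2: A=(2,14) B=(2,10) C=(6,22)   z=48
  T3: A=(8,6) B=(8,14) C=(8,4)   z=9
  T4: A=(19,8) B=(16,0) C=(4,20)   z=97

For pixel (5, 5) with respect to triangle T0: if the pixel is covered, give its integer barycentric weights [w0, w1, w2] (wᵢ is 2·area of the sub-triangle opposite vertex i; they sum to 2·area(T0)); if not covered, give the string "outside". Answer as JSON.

T0:
  2·area = 84
  edge (18, 0)→(12, 12): d=(-6,12) right/bottom  bias=-1
  edge (12, 12)→(6, 10): d=(-6,-2) top-left  bias=+0
  edge (6, 10)→(18, 0): d=(12,-10) top-left  bias=+0
    (8,0)@(17, 1): e=[6,76,2] → #
    (9,0)@(19, 1): e=[-18,80,22] → ·
    (7,1)@(15, 3): e=[18,60,6] → #
    (8,1)@(17, 3): e=[-6,64,26] → ·
    (6,2)@(13, 5): e=[30,44,10] → #
    (8,2)@(17, 5): e=[-18,52,50] → ·
    (5,3)@(11, 7): e=[42,28,14] → #
    (7,3)@(15, 7): e=[-6,36,54] → ·
    (1,4)@(3, 9): e=[126,0,-42] → ·  [on edge]
    (4,4)@(9, 9): e=[54,12,18] → #
    (7,4)@(15, 9): e=[-18,24,78] → ·
    (4,5)@(9, 11): e=[42,0,42] → #  [on edge]
    (7,6)@(15, 13): e=[-42,0,126] → ·  [on edge]
  covered (11 px):
    · · · · · · · · # ·
    · · · · · · · # · ·
    · · · · · · # # · ·
    · · · · · # # · · ·
    · · · · # # # · · ·
    · · · · # # · · · ·
    · · · · · · · · · ·
    · · · · · · · · · ·
    · · · · · · · · · ·
    · · · · · · · · · ·
    · · · · · · · · · ·
T1:
  2·area = 84
  edge (12, 12)→(0, 22): d=(-12,10) right/bottom  bias=-1
  edge (0, 22)→(6, 10): d=(6,-12) top-left  bias=+0
  edge (6, 10)→(12, 12): d=(6,2) right/bottom  bias=-1
    (1,4)@(3, 9): e=[126,-42,0] → ·  [on edge]
    (3,5)@(7, 11): e=[62,18,4] → #
    (4,5)@(9, 11): e=[42,42,0] → ·  [on edge]
    (2,6)@(5, 13): e=[58,6,20] → #
    (4,6)@(9, 13): e=[18,54,12] → #
    (5,6)@(11, 13): e=[-2,78,8] → ·
    (7,6)@(15, 13): e=[-42,126,0] → ·  [on edge]
    (2,7)@(5, 15): e=[34,18,32] → #
    (4,7)@(9, 15): e=[-6,66,24] → ·
    (1,8)@(3, 17): e=[30,6,48] → #
    (3,8)@(7, 17): e=[-10,54,40] → ·
    (1,9)@(3, 19): e=[6,18,60] → #
  covered (10 px):
    · · · · · · · · · ·
    · · · · · · · · · ·
    · · · · · · · · · ·
    · · · · · · · · · ·
    · · · · · · · · · ·
    · · · # · · · · · ·
    · · # # # · · · · ·
    · · # # · · · · · ·
    · # # · · · · · · ·
    · # · · · · · · · ·
    # · · · · · · · · ·
T2:
  2·area = 16
  edge (2, 14)→(2, 10): d=(0,-4) top-left  bias=+0
  edge (2, 10)→(6, 22): d=(4,12) right/bottom  bias=-1
  edge (6, 22)→(2, 14): d=(-4,-8) top-left  bias=+0
    (0,3)@(1, 7): e=[-4,0,20] → ·  [on edge]
    (1,6)@(3, 13): e=[4,0,12] → ·  [on edge]
    (1,7)@(3, 15): e=[4,8,4] → #
    (2,7)@(5, 15): e=[12,-16,20] → ·
    (1,8)@(3, 17): e=[4,16,-4] → ·
    (2,9)@(5, 19): e=[12,0,4] → ·  [on edge]
  covered (1 px):
    · · · · · · · · · ·
    · · · · · · · · · ·
    · · · · · · · · · ·
    · · · · · · · · · ·
    · · · · · · · · · ·
    · · · · · · · · · ·
    · · · · · · · · · ·
    · # · · · · · · · ·
    · · · · · · · · · ·
    · · · · · · · · · ·
    · · · · · · · · · ·
T3:
  degenerate (2·area = 0) — covers nothing
T4:
  2·area = 156  (B↔C swapped to make it positive)
  edge (19, 8)→(4, 20): d=(-15,12) right/bottom  bias=-1
  edge (4, 20)→(16, 0): d=(12,-20) top-left  bias=+0
  edge (16, 0)→(19, 8): d=(3,8) right/bottom  bias=-1
    (7,1)@(15, 3): e=[123,16,17] → #
    (8,1)@(17, 3): e=[99,56,1] → #
    (9,1)@(19, 3): e=[75,96,-15] → ·
    (6,2)@(13, 5): e=[117,0,39] → #  [on edge]
    (9,2)@(19, 5): e=[45,120,-9] → ·
    (6,3)@(13, 7): e=[87,24,45] → #
    (9,3)@(19, 7): e=[15,144,-3] → ·
    (5,4)@(11, 9): e=[81,8,67] → #
    (9,4)@(19, 9): e=[-15,168,3] → ·
    (5,5)@(11, 11): e=[51,32,73] → #
    (8,5)@(17, 11): e=[-21,152,25] → ·
    (4,6)@(9, 13): e=[45,16,95] → #
    (3,7)@(7, 15): e=[39,0,117] → #  [on edge]
  covered (21 px):
    · · · · · · · · · ·
    · · · · · · · # # ·
    · · · · · · # # # ·
    · · · · · · # # # ·
    · · · · · # # # # ·
    · · · · · # # # · ·
    · · · · # # · · · ·
    · · · # # · · · · ·
    · · · # · · · · · ·
    · · # · · · · · · ·
    · · · · · · · · · ·

Result: [4,62,18]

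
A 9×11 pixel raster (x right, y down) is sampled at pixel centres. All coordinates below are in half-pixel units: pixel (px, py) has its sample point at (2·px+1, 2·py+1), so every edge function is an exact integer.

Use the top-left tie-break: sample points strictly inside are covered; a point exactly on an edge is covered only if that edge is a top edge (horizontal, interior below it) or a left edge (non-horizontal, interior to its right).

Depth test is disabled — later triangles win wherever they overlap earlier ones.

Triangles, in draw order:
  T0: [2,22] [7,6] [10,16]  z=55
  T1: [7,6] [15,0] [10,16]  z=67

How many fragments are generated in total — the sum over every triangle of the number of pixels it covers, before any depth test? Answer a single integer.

T0:
  2·area = 98
  edge (2, 22)→(7, 6): d=(5,-16) top-left  bias=+0
  edge (7, 6)→(10, 16): d=(3,10) right/bottom  bias=-1
  edge (10, 16)→(2, 22): d=(-8,6) right/bottom  bias=-1
    (3,3)@(7, 7): e=[5,3,90] → X
    (4,3)@(9, 7): e=[37,-17,78] → .
    (3,4)@(7, 9): e=[15,9,74] → X
    (4,4)@(9, 9): e=[47,-11,62] → .
    (3,5)@(7, 11): e=[25,15,58] → X
    (4,5)@(9, 11): e=[57,-5,46] → .
    (2,6)@(5, 13): e=[3,41,54] → X
    (4,6)@(9, 13): e=[67,1,30] → X
    (5,6)@(11, 13): e=[99,-19,18] → .
    (2,7)@(5, 15): e=[13,47,38] → X
    (5,7)@(11, 15): e=[109,-13,2] → .
    (2,8)@(5, 17): e=[23,53,22] → X
  covered (14 px):
    . . . . . . . . .
    . . . . . . . . .
    . . . . . . . . .
    . . . X . . . . .
    . . . X . . . . .
    . . . X . . . . .
    . . X X X . . . .
    . . X X X . . . .
    . . X X . . . . .
    . X X . . . . . .
    . X . . . . . . .
T1:
  2·area = 98
  edge (7, 6)→(15, 0): d=(8,-6) top-left  bias=+0
  edge (15, 0)→(10, 16): d=(-5,16) right/bottom  bias=-1
  edge (10, 16)→(7, 6): d=(-3,-10) top-left  bias=+0
    (5,1)@(11, 3): e=[0,49,49] → X  [on edge]
    (6,1)@(13, 3): e=[12,17,69] → X
    (7,1)@(15, 3): e=[24,-15,89] → .
    (4,2)@(9, 5): e=[4,71,23] → X
    (7,2)@(15, 5): e=[40,-25,83] → .
    (4,3)@(9, 7): e=[20,61,17] → X
    (6,3)@(13, 7): e=[44,-3,57] → .
    (1,4)@(3, 9): e=[0,147,-49] → .  [on edge]
    (4,4)@(9, 9): e=[36,51,11] → X
    (6,4)@(13, 9): e=[60,-13,51] → .
    (4,5)@(9, 11): e=[52,41,5] → X
    (6,5)@(13, 11): e=[76,-23,45] → .
  covered (11 px):
    . . . . . . . . .
    . . . . . X X . .
    . . . . X X X . .
    . . . . X X . . .
    . . . . X X . . .
    . . . . X X . . .
    . . . . . . . . .
    . . . . . . . . .
    . . . . . . . . .
    . . . . . . . . .
    . . . . . . . . .

Answer: 25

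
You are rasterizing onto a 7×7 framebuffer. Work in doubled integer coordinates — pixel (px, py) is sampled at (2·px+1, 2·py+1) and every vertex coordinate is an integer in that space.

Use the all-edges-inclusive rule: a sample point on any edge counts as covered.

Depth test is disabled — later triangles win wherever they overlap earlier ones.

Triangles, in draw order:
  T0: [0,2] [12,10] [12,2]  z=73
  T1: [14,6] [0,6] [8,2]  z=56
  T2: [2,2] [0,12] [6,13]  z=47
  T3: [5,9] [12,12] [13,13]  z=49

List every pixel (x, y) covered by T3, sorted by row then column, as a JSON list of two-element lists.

T0:
  2·area = 96  (B↔C swapped to make it positive)
  edge (0, 2)→(12, 2): d=(12,0) inclusive
  edge (12, 2)→(12, 10): d=(0,8) inclusive
  edge (12, 10)→(0, 2): d=(-12,-8) inclusive
    (1,1)@(3, 3): e=[12,72,12] → █
    (2,1)@(5, 3): e=[12,56,28] → █
    (3,1)@(7, 3): e=[12,40,44] → █
    (4,1)@(9, 3): e=[12,24,60] → █
    (5,1)@(11, 3): e=[12,8,76] → █
    (6,1)@(13, 3): e=[12,-8,92] → ·
    (1,2)@(3, 5): e=[36,72,-12] → ·
    (2,2)@(5, 5): e=[36,56,4] → █
    (6,2)@(13, 5): e=[36,-8,68] → ·
    (2,3)@(5, 7): e=[60,56,-20] → ·
    (3,3)@(7, 7): e=[60,40,-4] → ·
    (4,3)@(9, 7): e=[60,24,12] → █
  covered (12 px):
    · · · · · · ·
    · █ █ █ █ █ ·
    · · █ █ █ █ ·
    · · · · █ █ ·
    · · · · · █ ·
    · · · · · · ·
    · · · · · · ·
T1:
  2·area = 56
  edge (14, 6)→(0, 6): d=(-14,0) inclusive
  edge (0, 6)→(8, 2): d=(8,-4) inclusive
  edge (8, 2)→(14, 6): d=(6,4) inclusive
    (3,1)@(7, 3): e=[42,4,10] → █
    (4,1)@(9, 3): e=[42,12,2] → █
    (5,1)@(11, 3): e=[42,20,-6] → ·
    (1,2)@(3, 5): e=[14,4,38] → █
    (2,2)@(5, 5): e=[14,12,30] → █
    (5,2)@(11, 5): e=[14,36,6] → █
    (6,2)@(13, 5): e=[14,44,-2] → ·
    (1,3)@(3, 7): e=[-14,20,50] → ·
    (2,3)@(5, 7): e=[-14,28,42] → ·
    (3,3)@(7, 7): e=[-14,36,34] → ·
    (4,3)@(9, 7): e=[-14,44,26] → ·
    (5,3)@(11, 7): e=[-14,52,18] → ·
  covered (7 px):
    · · · · · · ·
    · · · █ █ · ·
    · █ █ █ █ █ ·
    · · · · · · ·
    · · · · · · ·
    · · · · · · ·
    · · · · · · ·
T2:
  2·area = 62  (B↔C swapped to make it positive)
  edge (2, 2)→(6, 13): d=(4,11) inclusive
  edge (6, 13)→(0, 12): d=(-6,-1) inclusive
  edge (0, 12)→(2, 2): d=(2,-10) inclusive
    (1,2)@(3, 5): e=[1,45,16] → █
    (2,2)@(5, 5): e=[-21,47,36] → ·
    (0,3)@(1, 7): e=[31,31,0] → █  [on edge]
    (2,3)@(5, 7): e=[-13,35,40] → ·
    (0,4)@(1, 9): e=[39,19,4] → █
    (2,4)@(5, 9): e=[-5,23,44] → ·
    (0,5)@(1, 11): e=[47,7,8] → █
    (2,5)@(5, 11): e=[3,11,48] → █
    (3,5)@(7, 11): e=[-19,13,68] → ·
    (0,6)@(1, 13): e=[55,-5,12] → ·
    (1,6)@(3, 13): e=[33,-3,32] → ·
    (2,6)@(5, 13): e=[11,-1,52] → ·
  covered (8 px):
    · · · · · · ·
    · · · · · · ·
    · █ · · · · ·
    █ █ · · · · ·
    █ █ · · · · ·
    █ █ █ · · · ·
    · · · · · · ·
T3:
  2·area = 4
  edge (5, 9)→(12, 12): d=(7,3) inclusive
  edge (12, 12)→(13, 13): d=(1,1) inclusive
  edge (13, 13)→(5, 9): d=(-8,-4) inclusive
    (0,0)@(1, 1): e=[-44,0,48] → ·  [on edge]
    (1,1)@(3, 3): e=[-36,0,40] → ·  [on edge]
    (2,2)@(5, 5): e=[-28,0,32] → ·  [on edge]
    (0,3)@(1, 7): e=[-2,6,0] → ·  [on edge]
    (3,3)@(7, 7): e=[-20,0,24] → ·  [on edge]
    (2,4)@(5, 9): e=[0,4,0] → █  [on edge]
    (3,4)@(7, 9): e=[-6,2,8] → ·
    (4,4)@(9, 9): e=[-12,0,16] → ·  [on edge]
    (2,5)@(5, 11): e=[14,6,-16] → ·
    (4,5)@(9, 11): e=[2,2,0] → █  [on edge]
    (5,5)@(11, 11): e=[-4,0,8] → ·  [on edge]
    (4,6)@(9, 13): e=[16,4,-16] → ·
    (6,6)@(13, 13): e=[4,0,0] → █  [on edge]
  covered (3 px):
    · · · · · · ·
    · · · · · · ·
    · · · · · · ·
    · · · · · · ·
    · · █ · · · ·
    · · · · █ · ·
    · · · · · · █

Result: [[2,4],[4,5],[6,6]]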